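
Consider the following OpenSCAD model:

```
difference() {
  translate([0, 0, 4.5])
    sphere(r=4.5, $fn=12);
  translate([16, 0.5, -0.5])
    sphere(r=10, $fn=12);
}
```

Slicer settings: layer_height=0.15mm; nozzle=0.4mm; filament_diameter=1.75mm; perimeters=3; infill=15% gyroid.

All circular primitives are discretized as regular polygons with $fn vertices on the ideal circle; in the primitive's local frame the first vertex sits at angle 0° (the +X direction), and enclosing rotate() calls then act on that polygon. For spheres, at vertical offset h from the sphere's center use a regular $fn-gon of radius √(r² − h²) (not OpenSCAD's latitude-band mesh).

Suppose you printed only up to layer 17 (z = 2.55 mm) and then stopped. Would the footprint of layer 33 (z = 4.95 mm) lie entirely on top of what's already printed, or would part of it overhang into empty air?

part overhangs

Compare the two slices. At z = 2.55: the sphere: section is a regular 12-gon, circumradius = √(r²−h²) = √(4.5²−1.95²) = 4.056 (area = (12/2)·4.056²·sin(360°/12) = 49.34 mm²); the r=10 sphere at (16, 0.5) slices to a regular 12-gon of circumradius 9.524 (√(r²−h²) with h=3.05 from center) (area = (12/2)·9.524²·sin(360°/12) = 272.09 mm²); Taking the first minus the rest: starting from the r=4.5 sphere (49.34 mm²), the r=10 sphere at (16, 0.5) misses the remaining region (no effect) — area = 49.34 mm². At z = 4.95: the r=4.5 sphere slices to a regular 12-gon of circumradius 4.477 (√(r²−h²) with h=0.45 from center) (area = (12/2)·4.477²·sin(360°/12) = 60.14 mm²); the r=10 sphere at (16, 0.5) contributes a regular 12-gon of circumradius √(10²−5.45²) = 8.384 (area = (12/2)·8.384²·sin(360°/12) = 210.89 mm²); Taking the first minus the rest: starting from the r=4.5 sphere (60.14 mm²), the r=10 sphere at (16, 0.5) misses the remaining region (no effect) — area = 60.14 mm². Checking containment: at z = 4.95 the cross-section extends beyond the z = 2.55 cross-section by about 10.80 mm².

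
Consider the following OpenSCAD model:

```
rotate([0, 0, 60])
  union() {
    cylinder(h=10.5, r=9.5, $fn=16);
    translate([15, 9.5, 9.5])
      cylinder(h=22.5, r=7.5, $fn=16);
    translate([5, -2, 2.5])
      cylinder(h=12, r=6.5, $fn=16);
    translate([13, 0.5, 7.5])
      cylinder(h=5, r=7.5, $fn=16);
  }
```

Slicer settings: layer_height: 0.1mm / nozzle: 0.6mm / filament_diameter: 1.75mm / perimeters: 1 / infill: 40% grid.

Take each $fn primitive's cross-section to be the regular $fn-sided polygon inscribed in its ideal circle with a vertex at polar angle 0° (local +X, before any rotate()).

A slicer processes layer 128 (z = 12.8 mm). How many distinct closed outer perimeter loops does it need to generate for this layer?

At z = 12.8 mm: the cylinder does not reach this height (z outside [0, 10.5]); the r=7.5 cylinder at (15, 9.5) gives a regular 16-gon of circumradius 7.5 (constant along its height); the cylinder at (5, -2): section is a regular 16-gon, circumradius r=6.5; the cylinder at (13, 0.5) is absent (z outside [7.5, 12.5]); Merging all regions: the 2 present regions are separate (no shared area or edge), so areas and boundary lengths simply add and each stays a separate island — 2 connected regions; (whole slice rotated 60° about Z — lengths, areas and connectivity unchanged). The result has 2 disconnected regions.

2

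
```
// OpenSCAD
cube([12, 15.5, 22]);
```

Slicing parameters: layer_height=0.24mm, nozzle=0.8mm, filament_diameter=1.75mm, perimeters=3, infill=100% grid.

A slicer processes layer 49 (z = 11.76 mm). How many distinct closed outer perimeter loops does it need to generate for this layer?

1

At z = 11.76 mm: the cube (footprint 12×15.5) is included at this height. The result has 1 disconnected region.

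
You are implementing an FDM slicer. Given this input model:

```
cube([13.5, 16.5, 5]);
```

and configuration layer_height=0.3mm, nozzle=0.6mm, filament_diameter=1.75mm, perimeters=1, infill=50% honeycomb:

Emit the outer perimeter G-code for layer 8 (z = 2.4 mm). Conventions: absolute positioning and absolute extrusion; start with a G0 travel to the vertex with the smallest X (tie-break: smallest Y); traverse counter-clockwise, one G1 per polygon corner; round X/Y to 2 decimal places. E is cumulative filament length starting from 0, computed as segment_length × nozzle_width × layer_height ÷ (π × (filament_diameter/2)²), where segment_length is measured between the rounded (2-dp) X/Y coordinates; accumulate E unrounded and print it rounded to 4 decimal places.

At z = 2.4 mm: the cube is present — its section is the full 13.5×16.5 rectangle. The outline is a single polygon with 4 vertices. Extrusion per mm of travel: 0.6 × 0.3 / (π × 0.875²) = 0.074835. Accumulating E over each segment gives final E = 4.4901.

G0 X0.00 Y0.00 Z2.40
G1 X13.50 Y0.00 E1.0103
G1 X13.50 Y16.50 E2.2451
G1 X0.00 Y16.50 E3.2553
G1 X0.00 Y0.00 E4.4901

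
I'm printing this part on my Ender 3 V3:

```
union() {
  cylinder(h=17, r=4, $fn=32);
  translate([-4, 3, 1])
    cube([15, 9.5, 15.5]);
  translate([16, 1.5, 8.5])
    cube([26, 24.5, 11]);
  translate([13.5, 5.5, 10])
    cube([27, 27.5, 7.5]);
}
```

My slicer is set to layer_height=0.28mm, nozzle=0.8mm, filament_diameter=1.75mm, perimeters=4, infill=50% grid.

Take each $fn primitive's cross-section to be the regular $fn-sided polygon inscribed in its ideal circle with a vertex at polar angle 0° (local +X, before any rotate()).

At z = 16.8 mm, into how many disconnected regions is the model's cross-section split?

2

At z = 16.8 mm: the cylinder: section is a regular 32-gon, circumradius r=4; the cube at (-4, 3) is absent (z outside [1, 16.5]); the cube at (16, 1.5) (footprint 26×24.5) is included at this height; the cube at (13.5, 5.5) is present — its section is the full 27×27.5 rectangle; Combining (union): the regions partially overlap (shared area 502.25 mm²), so overlapping operands fuse into one piece — 2 connected regions. The result has 2 disconnected regions.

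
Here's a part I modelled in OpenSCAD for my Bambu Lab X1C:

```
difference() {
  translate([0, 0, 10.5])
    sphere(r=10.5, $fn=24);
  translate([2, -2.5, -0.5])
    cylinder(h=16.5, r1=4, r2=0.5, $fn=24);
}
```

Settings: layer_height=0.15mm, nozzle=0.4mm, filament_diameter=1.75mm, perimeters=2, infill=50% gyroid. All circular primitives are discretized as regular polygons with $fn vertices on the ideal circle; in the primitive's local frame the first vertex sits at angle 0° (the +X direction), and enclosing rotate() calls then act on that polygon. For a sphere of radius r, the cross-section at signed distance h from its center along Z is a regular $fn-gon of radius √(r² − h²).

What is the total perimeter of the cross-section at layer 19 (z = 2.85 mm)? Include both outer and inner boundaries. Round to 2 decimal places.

65.67 mm

At z = 2.85 mm: the r=10.5 sphere slices to a regular 24-gon of circumradius 7.192 (√(r²−h²) with h=7.65 from center) (perimeter = 2·24·7.192·sin(180°/24) = 45.06 mm); the cone at (2, -2.5): at t=0.203 of its height the radius interpolates to r₁+(r₂−r₁)t = 3.289, giving a regular 24-gon of that circumradius (perimeter = 2·24·3.289·sin(180°/24) = 20.61 mm); Subtracting the remaining from the first: starting from the r=10.5 sphere, the cone at (2, -2.5) lies wholly inside it (removes its full 33.61 mm² and its 20.61 mm outline becomes a hole wall) — boundary (outer + 1 inner loop) = 65.67 mm. Overall, the cross-section is one region with 1 hole. Total boundary length (outer + inner) = 65.67 mm.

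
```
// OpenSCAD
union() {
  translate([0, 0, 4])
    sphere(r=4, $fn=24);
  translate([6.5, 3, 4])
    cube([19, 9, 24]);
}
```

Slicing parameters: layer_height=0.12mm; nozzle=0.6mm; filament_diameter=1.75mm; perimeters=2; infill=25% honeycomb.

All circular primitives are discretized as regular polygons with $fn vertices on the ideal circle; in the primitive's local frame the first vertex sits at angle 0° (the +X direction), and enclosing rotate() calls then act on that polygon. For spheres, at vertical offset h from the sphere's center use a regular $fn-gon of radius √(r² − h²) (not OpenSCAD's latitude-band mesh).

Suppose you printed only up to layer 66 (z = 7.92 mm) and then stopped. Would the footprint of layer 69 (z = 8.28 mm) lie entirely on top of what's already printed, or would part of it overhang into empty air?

entirely on top

Compare the two slices. At z = 7.92: the r=4 sphere slices to a regular 24-gon of circumradius 0.796 (√(r²−h²) with h=3.92 from center) (area = (24/2)·0.796²·sin(360°/24) = 1.97 mm²); the 19×9 cube at (6.5, 3) contributes its full rectangle (area 171.00 mm²); Taking the union: the 2 present regions are separate (no shared area or edge), so areas and boundary lengths simply add and each stays a separate island — area = 172.97 mm². At z = 8.28: the sphere does not reach this height (|z−center|=4.280 > r=4); the cube at (6.5, 3) (footprint 19×9) is included at this height (area 171.00 mm²); Taking the union: only the 19×9 cube at (6.5, 3) is present, so the union is just that shape — area = 171.00 mm². Checking containment: the cross-section at z = 8.28 is a subset of the cross-section at z = 7.92.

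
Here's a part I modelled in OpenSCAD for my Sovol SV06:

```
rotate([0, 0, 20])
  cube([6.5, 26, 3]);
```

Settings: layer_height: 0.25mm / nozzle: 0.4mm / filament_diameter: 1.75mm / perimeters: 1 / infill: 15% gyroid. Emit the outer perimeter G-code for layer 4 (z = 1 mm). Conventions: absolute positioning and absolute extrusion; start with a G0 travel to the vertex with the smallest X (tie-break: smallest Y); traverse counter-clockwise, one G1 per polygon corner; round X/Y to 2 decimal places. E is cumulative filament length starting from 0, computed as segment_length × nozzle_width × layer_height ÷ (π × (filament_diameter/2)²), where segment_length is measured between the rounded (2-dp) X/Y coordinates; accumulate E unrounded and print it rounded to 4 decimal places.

G0 X-8.89 Y24.43 Z1.00
G1 X0.00 Y0.00 E1.0808
G1 X6.11 Y2.22 E1.3511
G1 X-2.78 Y26.66 E2.4323
G1 X-8.89 Y24.43 E2.7028

At z = 1 mm: the cube (footprint 6.5×26) is included at this height; (rotated 20° about Z; rotation is an isometry so areas/perimeters/island counts are preserved). The outline is a single polygon with 4 vertices. Extrusion per mm of travel: 0.4 × 0.25 / (π × 0.875²) = 0.041575. Accumulating E over each segment gives final E = 2.7028.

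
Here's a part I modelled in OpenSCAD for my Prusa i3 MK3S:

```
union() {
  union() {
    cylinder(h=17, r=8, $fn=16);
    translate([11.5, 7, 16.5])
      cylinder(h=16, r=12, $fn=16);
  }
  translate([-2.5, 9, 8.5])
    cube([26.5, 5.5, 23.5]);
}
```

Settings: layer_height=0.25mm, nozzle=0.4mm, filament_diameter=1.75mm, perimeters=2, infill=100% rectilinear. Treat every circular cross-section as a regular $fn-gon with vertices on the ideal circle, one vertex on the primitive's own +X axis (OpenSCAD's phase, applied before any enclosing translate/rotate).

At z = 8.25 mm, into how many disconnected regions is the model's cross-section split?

1

At z = 8.25 mm: the r=8 cylinder contributes a regular 16-gon of circumradius 8; the cylinder at (11.5, 7) is absent (z outside [16.5, 32.5]); Merging all regions: only the r=8 cylinder is present, so the union is just that shape — 1 connected region; the cube at (-2.5, 9) is absent (z outside [8.5, 32]); Merging all regions: only the result so far is present, so the union is just that shape — 1 connected region. The result has 1 disconnected region.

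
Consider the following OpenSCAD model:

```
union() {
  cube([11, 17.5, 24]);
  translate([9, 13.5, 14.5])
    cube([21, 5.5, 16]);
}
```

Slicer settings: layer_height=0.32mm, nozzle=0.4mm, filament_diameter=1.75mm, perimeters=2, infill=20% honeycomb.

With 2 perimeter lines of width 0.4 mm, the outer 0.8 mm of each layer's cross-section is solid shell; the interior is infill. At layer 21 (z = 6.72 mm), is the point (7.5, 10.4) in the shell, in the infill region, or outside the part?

infill

At z = 6.72 mm: the cube (footprint 11×17.5) is included at this height; the cube at (9, 13.5) is not intersected at this z (z outside [14.5, 30.5]); Combining (union): only the 11×17.5 cube is present, so the union is just that shape — 1 connected region. Overall, the cross-section is a single solid region. The nearest boundary edge runs (11.00, 0.00)→(11.00, 17.50); distance from the point to it = 3.50 mm. The point is inside the cross-section and 3.50 mm from the nearest boundary — more than the 0.8 mm shell width (2 × 0.4), so it's in the infill interior.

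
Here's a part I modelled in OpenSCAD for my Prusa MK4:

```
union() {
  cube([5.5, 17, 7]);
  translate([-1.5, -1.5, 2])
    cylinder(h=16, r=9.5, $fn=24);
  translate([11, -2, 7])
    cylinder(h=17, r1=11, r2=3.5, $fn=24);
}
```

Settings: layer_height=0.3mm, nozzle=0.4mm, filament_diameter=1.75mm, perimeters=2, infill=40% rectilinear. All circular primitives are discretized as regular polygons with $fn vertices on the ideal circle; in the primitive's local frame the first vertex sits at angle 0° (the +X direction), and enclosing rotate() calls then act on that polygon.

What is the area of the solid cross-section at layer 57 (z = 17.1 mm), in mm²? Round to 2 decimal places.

390.58 mm²

At z = 17.1 mm: the cube is absent (z outside [0, 7]); the r=9.5 cylinder at (-1.5, -1.5) gives a regular 24-gon of circumradius 9.5 (constant along its height) (area = (24/2)·9.500²·sin(360°/24) = 280.30 mm²); the cone at (11, -2) (r1=11→r2=3.5) has section circumradius 6.544 here — a regular 24-gon (area = (24/2)·6.544²·sin(360°/24) = 133.01 mm²); Combining (union): the regions partially overlap — summed areas 413.31 mm² minus the doubly-counted overlap 22.73 mm² gives 390.58 mm² — area = 390.58 mm². Overall, the cross-section is a single solid region. Net area = 390.58 mm².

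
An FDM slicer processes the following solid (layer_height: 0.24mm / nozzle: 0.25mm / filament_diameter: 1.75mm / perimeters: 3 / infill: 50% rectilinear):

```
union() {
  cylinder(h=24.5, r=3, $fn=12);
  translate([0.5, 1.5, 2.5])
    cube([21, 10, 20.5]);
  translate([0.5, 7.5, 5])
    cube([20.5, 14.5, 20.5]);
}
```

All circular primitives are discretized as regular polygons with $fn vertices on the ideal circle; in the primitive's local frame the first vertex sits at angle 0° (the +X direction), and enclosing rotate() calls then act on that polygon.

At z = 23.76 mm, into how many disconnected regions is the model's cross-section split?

At z = 23.76 mm: the r=3 cylinder contributes a regular 12-gon of circumradius 3; the cube at (0.5, 1.5) is absent (z outside [2.5, 23]); the cube at (0.5, 7.5) (footprint 20.5×14.5) is included at this height; Taking the union: the 2 present regions are separate (no shared area or edge), so areas and boundary lengths simply add and each stays a separate island — 2 connected regions. The result has 2 disconnected regions.

2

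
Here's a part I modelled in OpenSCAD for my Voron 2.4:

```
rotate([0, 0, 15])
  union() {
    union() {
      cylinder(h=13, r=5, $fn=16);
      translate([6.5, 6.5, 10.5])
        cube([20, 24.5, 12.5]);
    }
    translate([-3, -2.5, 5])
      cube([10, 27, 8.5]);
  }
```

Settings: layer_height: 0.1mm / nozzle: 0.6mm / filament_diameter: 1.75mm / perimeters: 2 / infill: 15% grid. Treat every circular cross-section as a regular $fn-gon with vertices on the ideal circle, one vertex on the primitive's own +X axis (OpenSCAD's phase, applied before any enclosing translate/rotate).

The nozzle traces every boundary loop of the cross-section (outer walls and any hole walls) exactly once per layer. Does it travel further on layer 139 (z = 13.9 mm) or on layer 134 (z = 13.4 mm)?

Layer 139 (z = 13.9): the cylinder is absent (z outside [0, 13]); the cube at (6.5, 6.5) (footprint 20×24.5) is included at this height (perimeter 89.00 mm); Taking the union: only the 20×24.5 cube at (6.5, 6.5) is present, so the union is just that shape — boundary = 89.00 mm; the cube at (-3, -2.5) is not intersected at this z (z outside [5, 13.5]); Taking the union: only the result so far is present, so the union is just that shape — boundary = 89.00 mm; (whole slice rotated 15° about Z — lengths, areas and connectivity unchanged). So its perimeter = 89.00 mm. Layer 134 (z = 13.4): the cylinder is not intersected at this z (z outside [0, 13]); the cube at (6.5, 6.5) (footprint 20×24.5) is included at this height (perimeter 89.00 mm); Taking the union: only the 20×24.5 cube at (6.5, 6.5) is present, so the union is just that shape — boundary = 89.00 mm; the cube at (-3, -2.5) is present — its section is the full 10×27 rectangle (perimeter 74.00 mm); Taking the union: the regions partially overlap (shared area 9.00 mm²), so the edge portions inside another operand are dropped and the merged outline is re-measured after clipping — boundary = 126.00 mm; (whole slice rotated 15° about Z — lengths, areas and connectivity unchanged). So its perimeter = 126.00 mm. Layer 134 is larger (126.00 vs 89.00 mm).

layer 134 (z = 13.4 mm)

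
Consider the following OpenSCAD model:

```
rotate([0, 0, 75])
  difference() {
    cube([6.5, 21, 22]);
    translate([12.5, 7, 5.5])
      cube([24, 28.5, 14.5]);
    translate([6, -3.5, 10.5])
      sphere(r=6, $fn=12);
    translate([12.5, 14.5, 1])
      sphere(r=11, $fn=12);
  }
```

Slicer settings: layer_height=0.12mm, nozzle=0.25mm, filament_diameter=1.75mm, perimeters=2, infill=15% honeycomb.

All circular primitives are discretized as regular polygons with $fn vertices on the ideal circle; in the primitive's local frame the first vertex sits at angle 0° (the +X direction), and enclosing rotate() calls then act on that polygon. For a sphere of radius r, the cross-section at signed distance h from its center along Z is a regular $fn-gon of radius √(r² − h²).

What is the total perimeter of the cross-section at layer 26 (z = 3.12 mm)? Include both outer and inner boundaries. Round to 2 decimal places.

54.98 mm

At z = 3.12 mm: the cube is present — its section is the full 6.5×21 rectangle (perimeter 55.00 mm); the cube at (12.5, 7) is absent (z outside [5.5, 20]); the sphere at (6, -3.5) is absent (|z−center|=7.380 > r=6); the sphere at (12.5, 14.5): section is a regular 12-gon, circumradius = √(r²−h²) = √(11²−2.12²) = 10.794 (perimeter = 2·12·10.794·sin(180°/12) = 67.05 mm); After the difference (first − rest): starting from the 6.5×21 cube, the r=11 sphere at (12.5, 14.5) partially overlaps it — only the 52.63 mm² overlap (of its 349.52 mm²) is removed, clipping the outline — boundary = 54.98 mm; (rotated 75° about Z; rotation is an isometry so areas/perimeters/island counts are preserved). Overall, the cross-section is a single solid region. Total boundary length (outer) = 54.98 mm.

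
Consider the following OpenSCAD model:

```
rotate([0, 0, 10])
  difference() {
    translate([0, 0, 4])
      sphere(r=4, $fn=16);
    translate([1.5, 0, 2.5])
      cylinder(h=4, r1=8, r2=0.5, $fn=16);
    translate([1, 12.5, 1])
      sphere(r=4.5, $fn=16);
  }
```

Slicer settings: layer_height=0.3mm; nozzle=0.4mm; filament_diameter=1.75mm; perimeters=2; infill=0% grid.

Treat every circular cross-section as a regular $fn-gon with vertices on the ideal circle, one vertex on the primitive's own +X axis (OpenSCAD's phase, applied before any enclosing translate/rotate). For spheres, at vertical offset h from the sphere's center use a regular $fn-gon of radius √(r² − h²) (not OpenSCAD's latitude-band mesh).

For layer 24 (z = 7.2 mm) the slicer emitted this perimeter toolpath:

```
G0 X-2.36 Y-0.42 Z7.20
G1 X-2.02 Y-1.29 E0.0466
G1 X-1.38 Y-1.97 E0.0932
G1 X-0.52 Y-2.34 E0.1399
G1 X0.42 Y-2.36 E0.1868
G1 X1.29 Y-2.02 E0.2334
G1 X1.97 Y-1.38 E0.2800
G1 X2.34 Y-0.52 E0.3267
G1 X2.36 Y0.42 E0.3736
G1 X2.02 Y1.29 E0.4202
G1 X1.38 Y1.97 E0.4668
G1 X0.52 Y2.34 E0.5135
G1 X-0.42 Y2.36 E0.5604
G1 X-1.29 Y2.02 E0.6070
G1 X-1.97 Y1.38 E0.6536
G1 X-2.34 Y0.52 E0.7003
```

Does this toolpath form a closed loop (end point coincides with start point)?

no

Start point (G0): (-2.36, -0.42). End point (last G1): the path does not return to the start — open.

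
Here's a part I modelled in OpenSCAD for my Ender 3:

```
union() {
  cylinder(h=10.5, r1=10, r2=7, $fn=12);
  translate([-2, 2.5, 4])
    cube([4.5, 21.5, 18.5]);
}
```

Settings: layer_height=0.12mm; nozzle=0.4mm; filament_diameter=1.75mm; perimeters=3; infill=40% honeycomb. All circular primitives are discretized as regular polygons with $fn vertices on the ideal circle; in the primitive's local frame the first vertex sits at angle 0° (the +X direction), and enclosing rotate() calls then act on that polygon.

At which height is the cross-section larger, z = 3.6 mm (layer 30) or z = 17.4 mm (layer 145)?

Layer 30 (z = 3.6): the cone (r1=10→r2=7) has section circumradius 8.971 here — a regular 12-gon (area = (12/2)·8.971²·sin(360°/12) = 241.46 mm²); the cube at (-2, 2.5) is absent (z outside [4, 22.5]); Combining (union): only the cone is present, so the union is just that shape — area = 241.46 mm². So its area = 241.46 mm². Layer 145 (z = 17.4): the cone is not intersected at this z (z outside [0, 10.5]); the cube at (-2, 2.5) (footprint 4.5×21.5) is included at this height (area 96.75 mm²); Combining (union): only the 4.5×21.5 cube at (-2, 2.5) is present, so the union is just that shape — area = 96.75 mm². So its area = 96.75 mm². Layer 30 is larger (241.46 vs 96.75 mm²).

layer 30 (z = 3.6 mm)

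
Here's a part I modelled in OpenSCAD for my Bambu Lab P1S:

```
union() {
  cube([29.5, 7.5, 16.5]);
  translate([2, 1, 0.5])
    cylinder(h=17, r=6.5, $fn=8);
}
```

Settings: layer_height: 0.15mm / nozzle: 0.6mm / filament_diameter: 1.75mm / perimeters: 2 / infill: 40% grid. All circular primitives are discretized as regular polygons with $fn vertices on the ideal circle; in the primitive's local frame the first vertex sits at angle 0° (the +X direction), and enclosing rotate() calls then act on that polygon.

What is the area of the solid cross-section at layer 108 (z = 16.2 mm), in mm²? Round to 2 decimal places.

290.41 mm²

At z = 16.2 mm: the cube is present — its section is the full 29.5×7.5 rectangle (area 221.25 mm²); the r=6.5 cylinder at (2, 1) gives a regular 8-gon of circumradius 6.5 (constant along its height) (area = (8/2)·6.500²·sin(360°/8) = 119.50 mm²); Merging all regions: the regions partially overlap — summed areas 340.75 mm² minus the doubly-counted overlap 50.34 mm² gives 290.41 mm² — area = 290.41 mm². Overall, the cross-section is a single solid region. Net area = 290.41 mm².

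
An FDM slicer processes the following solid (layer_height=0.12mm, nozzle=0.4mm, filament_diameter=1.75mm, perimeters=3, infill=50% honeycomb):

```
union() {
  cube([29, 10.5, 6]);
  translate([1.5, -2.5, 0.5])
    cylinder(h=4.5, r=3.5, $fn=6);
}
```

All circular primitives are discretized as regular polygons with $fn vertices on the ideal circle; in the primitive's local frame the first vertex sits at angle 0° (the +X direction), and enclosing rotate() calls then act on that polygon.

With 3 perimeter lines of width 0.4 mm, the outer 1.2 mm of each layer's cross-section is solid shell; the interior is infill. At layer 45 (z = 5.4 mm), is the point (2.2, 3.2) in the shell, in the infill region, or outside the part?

infill

At z = 5.4 mm: the 29×10.5 cube contributes its full rectangle; the cylinder at (1.5, -2.5) is not intersected at this z (z outside [0.5, 5]); Merging all regions: only the 29×10.5 cube is present, so the union is just that shape — 1 connected region. Overall, the cross-section is a single solid region. The nearest boundary edge runs (0.00, 10.50)→(0.00, 0.00); distance from the point to it = 2.20 mm. The point is inside the cross-section and 2.20 mm from the nearest boundary — more than the 1.2 mm shell width (3 × 0.4), so it's in the infill interior.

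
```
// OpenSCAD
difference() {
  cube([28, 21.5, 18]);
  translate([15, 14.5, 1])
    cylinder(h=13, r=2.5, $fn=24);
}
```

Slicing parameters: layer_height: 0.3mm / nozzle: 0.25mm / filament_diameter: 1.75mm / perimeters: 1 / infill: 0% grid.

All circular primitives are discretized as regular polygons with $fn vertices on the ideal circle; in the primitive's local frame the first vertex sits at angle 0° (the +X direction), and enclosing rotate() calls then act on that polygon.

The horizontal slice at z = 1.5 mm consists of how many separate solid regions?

At z = 1.5 mm: the 28×21.5 cube contributes its full rectangle; the cylinder at (15, 14.5): section is a regular 24-gon, circumradius r=2.5; After the difference (first − rest): starting from the 28×21.5 cube, the r=2.5 cylinder at (15, 14.5) lies wholly inside it (removes its full 19.41 mm² and its 15.66 mm outline becomes a hole wall) — 1 connected region with 1 hole. The result has 1 disconnected region.

1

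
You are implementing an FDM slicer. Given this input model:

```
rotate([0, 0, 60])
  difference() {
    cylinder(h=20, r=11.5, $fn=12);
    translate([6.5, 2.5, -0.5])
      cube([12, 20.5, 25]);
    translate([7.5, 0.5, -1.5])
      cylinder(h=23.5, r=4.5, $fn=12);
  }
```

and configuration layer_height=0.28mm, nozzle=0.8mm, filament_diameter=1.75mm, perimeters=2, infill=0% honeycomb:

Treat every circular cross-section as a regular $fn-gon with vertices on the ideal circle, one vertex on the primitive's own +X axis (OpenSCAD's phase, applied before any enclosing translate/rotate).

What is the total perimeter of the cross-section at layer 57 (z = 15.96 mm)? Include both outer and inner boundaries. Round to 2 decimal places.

At z = 15.96 mm: the r=11.5 cylinder gives a regular 12-gon of circumradius 11.5 (constant along its height) (perimeter = 2·12·11.500·sin(180°/12) = 71.43 mm); the cube at (6.5, 2.5) is present — its section is the full 12×20.5 rectangle (perimeter 65.00 mm); the cylinder at (7.5, 0.5): section is a regular 12-gon, circumradius r=4.5 (perimeter = 2·12·4.500·sin(180°/12) = 27.95 mm); After the difference (first − rest): starting from the r=11.5 cylinder, the 12×20.5 cube at (6.5, 2.5) partially overlaps it — only the 18.64 mm² overlap (of its 246.00 mm²) is removed, clipping the outline; the r=4.5 cylinder at (7.5, 0.5) partially overlaps it — only the 49.41 mm² overlap (of its 60.75 mm²) is removed, clipping the outline — boundary = 79.63 mm; (rotated 60° about Z; rotation is an isometry so areas/perimeters/island counts are preserved). Overall, the cross-section is a single solid region. Total boundary length (outer) = 79.63 mm.

79.63 mm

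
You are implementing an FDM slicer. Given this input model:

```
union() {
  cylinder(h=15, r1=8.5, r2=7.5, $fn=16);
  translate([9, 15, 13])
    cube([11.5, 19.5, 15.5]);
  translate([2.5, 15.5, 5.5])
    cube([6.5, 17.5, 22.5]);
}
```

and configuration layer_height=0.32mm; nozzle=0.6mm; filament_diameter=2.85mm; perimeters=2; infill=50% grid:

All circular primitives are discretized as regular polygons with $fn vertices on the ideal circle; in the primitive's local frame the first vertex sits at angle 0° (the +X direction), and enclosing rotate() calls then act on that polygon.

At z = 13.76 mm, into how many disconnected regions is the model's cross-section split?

At z = 13.76 mm: the cone: at t=0.917 of its height the radius interpolates to r₁+(r₂−r₁)t = 7.583, giving a regular 16-gon of that circumradius; the cube at (9, 15) is present — its section is the full 11.5×19.5 rectangle; the cube at (2.5, 15.5) (footprint 6.5×17.5) is included at this height; Taking the union: the 3 present regions share edge segments without overlapping in area, so areas simply add but the touching pieces fuse into one outline (the shared edge portions become interior and drop out of the boundary) — 2 connected regions. The result has 2 disconnected regions.

2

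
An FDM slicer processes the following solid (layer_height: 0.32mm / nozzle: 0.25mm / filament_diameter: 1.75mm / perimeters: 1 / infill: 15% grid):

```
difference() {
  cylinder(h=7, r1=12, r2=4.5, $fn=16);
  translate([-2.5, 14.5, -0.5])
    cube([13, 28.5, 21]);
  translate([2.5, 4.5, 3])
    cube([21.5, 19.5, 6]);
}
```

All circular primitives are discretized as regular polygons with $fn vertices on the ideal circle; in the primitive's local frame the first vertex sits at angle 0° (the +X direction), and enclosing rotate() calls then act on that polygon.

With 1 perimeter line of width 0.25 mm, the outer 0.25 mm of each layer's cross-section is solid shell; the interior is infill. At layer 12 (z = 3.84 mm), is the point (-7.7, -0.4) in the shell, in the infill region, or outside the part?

At z = 3.84 mm: the cone (r1=12→r2=4.5) has section circumradius 7.886 here — a regular 16-gon; the 13×28.5 cube at (-2.5, 14.5) contributes its full rectangle; the 21.5×19.5 cube at (2.5, 4.5) contributes its full rectangle; After the difference (first − rest): starting from the cone, the 13×28.5 cube at (-2.5, 14.5) misses the remaining region (no effect); the 21.5×19.5 cube at (2.5, 4.5) partially overlaps it — only the 6.80 mm² overlap (of its 419.25 mm²) is removed, clipping the outline — 1 connected region. Overall, the cross-section is a single solid region. The nearest boundary edge runs (-7.29, -3.02)→(-7.89, 0.00); distance from the point to it = 0.10 mm. The point is inside the cross-section, 0.10 mm from the nearest boundary — within the 0.25 mm shell band (1 × 0.25).

shell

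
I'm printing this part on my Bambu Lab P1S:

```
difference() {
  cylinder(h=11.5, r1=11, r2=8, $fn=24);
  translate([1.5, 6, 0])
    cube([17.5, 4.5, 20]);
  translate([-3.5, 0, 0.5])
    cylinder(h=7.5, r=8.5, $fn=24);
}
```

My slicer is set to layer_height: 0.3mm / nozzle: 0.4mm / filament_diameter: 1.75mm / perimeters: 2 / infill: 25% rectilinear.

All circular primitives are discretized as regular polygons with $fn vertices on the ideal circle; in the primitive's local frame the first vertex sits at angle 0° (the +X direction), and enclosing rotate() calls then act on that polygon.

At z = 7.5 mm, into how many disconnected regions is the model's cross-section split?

2

At z = 7.5 mm: the cone (r1=11→r2=8) has section circumradius 9.043 here — a regular 24-gon; the 17.5×4.5 cube at (1.5, 6) contributes its full rectangle; the r=8.5 cylinder at (-3.5, 0) gives a regular 24-gon of circumradius 8.5 (constant along its height); After the difference (first − rest): starting from the cone, the 17.5×4.5 cube at (1.5, 6) partially overlaps it — only the 9.47 mm² overlap (of its 78.75 mm²) is removed, clipping the outline; the r=8.5 cylinder at (-3.5, 0) partially overlaps it — only the 177.38 mm² overlap (of its 224.40 mm²) is removed, clipping the outline — 2 connected regions. The result has 2 disconnected regions.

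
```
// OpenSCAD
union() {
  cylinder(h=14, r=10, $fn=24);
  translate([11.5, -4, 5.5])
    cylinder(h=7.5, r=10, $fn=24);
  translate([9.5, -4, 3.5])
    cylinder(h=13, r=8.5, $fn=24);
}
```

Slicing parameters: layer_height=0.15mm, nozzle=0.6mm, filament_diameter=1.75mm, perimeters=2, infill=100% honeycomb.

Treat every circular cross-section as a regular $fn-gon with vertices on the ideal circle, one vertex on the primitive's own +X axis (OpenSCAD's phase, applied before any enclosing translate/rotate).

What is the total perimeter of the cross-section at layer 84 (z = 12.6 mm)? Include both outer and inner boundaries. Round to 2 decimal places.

88.88 mm

At z = 12.6 mm: the r=10 cylinder gives a regular 24-gon of circumradius 10 (constant along its height) (perimeter = 2·24·10.000·sin(180°/24) = 62.65 mm); the r=10 cylinder at (11.5, -4) contributes a regular 24-gon of circumradius 10 (perimeter = 2·24·10.000·sin(180°/24) = 62.65 mm); the r=8.5 cylinder at (9.5, -4) gives a regular 24-gon of circumradius 8.5 (constant along its height) (perimeter = 2·24·8.500·sin(180°/24) = 53.25 mm); Taking the union: the regions partially overlap (shared area 308.89 mm²), so the edge portions inside another operand are dropped and the merged outline is re-measured after clipping — boundary = 88.88 mm. Overall, the cross-section is a single solid region. Total boundary length (outer) = 88.88 mm.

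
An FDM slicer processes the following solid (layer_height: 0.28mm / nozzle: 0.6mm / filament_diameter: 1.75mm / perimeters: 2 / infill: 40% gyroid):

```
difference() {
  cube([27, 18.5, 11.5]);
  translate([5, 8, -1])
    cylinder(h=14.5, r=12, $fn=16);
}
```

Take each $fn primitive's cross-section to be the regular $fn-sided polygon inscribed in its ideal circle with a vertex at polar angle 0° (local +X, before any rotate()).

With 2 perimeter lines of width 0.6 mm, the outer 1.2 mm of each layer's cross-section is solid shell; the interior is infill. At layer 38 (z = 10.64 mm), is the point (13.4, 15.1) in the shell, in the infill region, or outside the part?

outside

At z = 10.64 mm: the cube is present — its section is the full 27×18.5 rectangle; the cylinder at (5, 8): section is a regular 16-gon, circumradius r=12; After the difference (first − rest): starting from the 27×18.5 cube, the r=12 cylinder at (5, 8) partially overlaps it — only the 284.57 mm² overlap (of its 440.85 mm²) is removed, clipping the outline — 1 connected region. Overall, the cross-section is a single solid region. The nearest boundary edge runs (16.09, 12.59)→(13.49, 16.49); distance from the point to it = 0.84 mm. The point is not inside any of the regions above, so it lies outside the cross-section (0.84 mm from the nearest boundary).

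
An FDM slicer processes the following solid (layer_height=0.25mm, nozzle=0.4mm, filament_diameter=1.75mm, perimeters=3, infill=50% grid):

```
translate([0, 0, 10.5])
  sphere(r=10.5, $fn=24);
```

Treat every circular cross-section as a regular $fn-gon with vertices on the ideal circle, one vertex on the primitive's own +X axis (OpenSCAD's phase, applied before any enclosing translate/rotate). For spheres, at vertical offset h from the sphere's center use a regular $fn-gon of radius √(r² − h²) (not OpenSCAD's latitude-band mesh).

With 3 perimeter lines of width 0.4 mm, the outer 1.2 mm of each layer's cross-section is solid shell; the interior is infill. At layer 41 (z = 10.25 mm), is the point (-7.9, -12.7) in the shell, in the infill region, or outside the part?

outside

At z = 10.25 mm: the r=10.5 sphere slices to a regular 24-gon of circumradius 10.497 (√(r²−h²) with h=0.25 from center). Overall, the cross-section is a single solid region. The nearest boundary edge runs (-7.42, -7.42)→(-5.25, -9.09); distance from the point to it = 4.48 mm. The point is not inside any of the regions above, so it lies outside the cross-section (4.48 mm from the nearest boundary).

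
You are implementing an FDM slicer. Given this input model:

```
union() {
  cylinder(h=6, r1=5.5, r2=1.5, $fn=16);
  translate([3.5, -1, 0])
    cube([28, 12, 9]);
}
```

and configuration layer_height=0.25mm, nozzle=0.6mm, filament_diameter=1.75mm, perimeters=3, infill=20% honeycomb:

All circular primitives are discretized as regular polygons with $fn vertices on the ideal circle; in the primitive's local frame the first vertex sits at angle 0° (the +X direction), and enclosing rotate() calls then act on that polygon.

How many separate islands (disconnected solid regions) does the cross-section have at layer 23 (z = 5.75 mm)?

2

At z = 5.75 mm: the cone: at t=0.958 of its height the radius interpolates to r₁+(r₂−r₁)t = 1.667, giving a regular 16-gon of that circumradius; the 28×12 cube at (3.5, -1) contributes its full rectangle; Merging all regions: the 2 present regions are separate (no shared area or edge), so areas and boundary lengths simply add and each stays a separate island — 2 connected regions. Overall, the cross-section has 2 separate islands. Island count = 2.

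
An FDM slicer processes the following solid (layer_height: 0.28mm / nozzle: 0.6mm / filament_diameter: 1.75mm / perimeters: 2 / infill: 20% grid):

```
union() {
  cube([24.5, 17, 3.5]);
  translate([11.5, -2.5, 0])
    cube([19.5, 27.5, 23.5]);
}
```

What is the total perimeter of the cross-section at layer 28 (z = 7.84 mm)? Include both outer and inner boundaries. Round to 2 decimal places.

At z = 7.84 mm: the cube is not intersected at this z (z outside [0, 3.5]); the 19.5×27.5 cube at (11.5, -2.5) contributes its full rectangle (perimeter 94.00 mm); Taking the union: only the 19.5×27.5 cube at (11.5, -2.5) is present, so the union is just that shape — boundary = 94.00 mm. Overall, the cross-section is a single solid region. Total boundary length (outer) = 94.00 mm.

94.00 mm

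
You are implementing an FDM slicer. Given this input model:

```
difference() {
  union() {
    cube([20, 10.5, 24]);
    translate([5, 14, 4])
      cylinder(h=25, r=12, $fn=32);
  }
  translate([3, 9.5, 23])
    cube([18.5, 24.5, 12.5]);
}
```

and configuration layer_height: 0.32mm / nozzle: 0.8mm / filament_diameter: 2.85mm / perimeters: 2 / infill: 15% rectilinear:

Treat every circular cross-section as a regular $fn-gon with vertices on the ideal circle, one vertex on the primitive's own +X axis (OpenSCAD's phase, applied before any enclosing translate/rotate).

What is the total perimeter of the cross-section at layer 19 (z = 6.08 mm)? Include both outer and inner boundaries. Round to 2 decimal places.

92.07 mm

At z = 6.08 mm: the 20×10.5 cube contributes its full rectangle (perimeter 61.00 mm); the cylinder at (5, 14): section is a regular 32-gon, circumradius r=12 (perimeter = 2·32·12.000·sin(180°/32) = 75.28 mm); Taking the union: the regions partially overlap (shared area 111.64 mm²), so the edge portions inside another operand are dropped and the merged outline is re-measured after clipping — boundary = 92.07 mm; the cube at (3, 9.5) does not reach this height (z outside [23, 35.5]); After the difference (first − rest): none of the subtracted shapes is present at this height, so that combined region is unchanged — boundary = 92.07 mm. Overall, the cross-section is a single solid region. Total boundary length (outer) = 92.07 mm.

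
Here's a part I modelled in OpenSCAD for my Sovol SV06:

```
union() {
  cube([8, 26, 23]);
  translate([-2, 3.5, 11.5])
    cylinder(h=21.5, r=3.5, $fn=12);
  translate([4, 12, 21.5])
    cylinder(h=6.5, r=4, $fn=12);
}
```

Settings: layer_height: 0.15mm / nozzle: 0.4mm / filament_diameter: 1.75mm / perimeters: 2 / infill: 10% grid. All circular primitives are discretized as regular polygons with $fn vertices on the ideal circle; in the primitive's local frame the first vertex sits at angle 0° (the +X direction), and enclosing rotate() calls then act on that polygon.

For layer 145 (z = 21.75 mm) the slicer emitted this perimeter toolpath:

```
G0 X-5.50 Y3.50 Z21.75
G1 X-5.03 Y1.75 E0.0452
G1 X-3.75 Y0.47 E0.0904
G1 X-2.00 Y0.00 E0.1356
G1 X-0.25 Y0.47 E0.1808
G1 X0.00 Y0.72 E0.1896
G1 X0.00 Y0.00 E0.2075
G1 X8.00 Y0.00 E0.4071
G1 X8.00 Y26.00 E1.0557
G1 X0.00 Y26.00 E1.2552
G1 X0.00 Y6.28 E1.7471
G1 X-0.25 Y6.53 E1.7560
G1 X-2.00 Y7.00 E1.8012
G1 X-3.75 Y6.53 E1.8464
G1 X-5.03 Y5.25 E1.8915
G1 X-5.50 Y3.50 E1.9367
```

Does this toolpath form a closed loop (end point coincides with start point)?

Start point (G0): (-5.50, 3.50). End point (last G1): the path returns to the start — closed.

yes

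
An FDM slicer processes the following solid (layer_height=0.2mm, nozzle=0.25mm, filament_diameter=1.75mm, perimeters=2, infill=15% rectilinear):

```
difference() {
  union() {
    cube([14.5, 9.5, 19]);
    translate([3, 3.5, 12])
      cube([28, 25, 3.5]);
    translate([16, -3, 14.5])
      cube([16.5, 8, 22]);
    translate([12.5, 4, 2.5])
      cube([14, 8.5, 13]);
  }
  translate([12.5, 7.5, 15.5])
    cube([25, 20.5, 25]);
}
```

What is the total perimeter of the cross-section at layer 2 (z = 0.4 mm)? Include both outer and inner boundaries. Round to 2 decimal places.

48.00 mm

At z = 0.4 mm: the cube is present — its section is the full 14.5×9.5 rectangle (perimeter 48.00 mm); the cube at (3, 3.5) is not intersected at this z (z outside [12, 15.5]); the cube at (16, -3) does not reach this height (z outside [14.5, 36.5]); the cube at (12.5, 4) is not intersected at this z (z outside [2.5, 15.5]); Merging all regions: only the 14.5×9.5 cube is present, so the union is just that shape — boundary = 48.00 mm; the cube at (12.5, 7.5) is not intersected at this z (z outside [15.5, 40.5]); Subtracting the remaining from the first: none of the subtracted shapes is present at this height, so the result so far is unchanged — boundary = 48.00 mm. Overall, the cross-section is a single solid region. Total boundary length (outer) = 48.00 mm.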